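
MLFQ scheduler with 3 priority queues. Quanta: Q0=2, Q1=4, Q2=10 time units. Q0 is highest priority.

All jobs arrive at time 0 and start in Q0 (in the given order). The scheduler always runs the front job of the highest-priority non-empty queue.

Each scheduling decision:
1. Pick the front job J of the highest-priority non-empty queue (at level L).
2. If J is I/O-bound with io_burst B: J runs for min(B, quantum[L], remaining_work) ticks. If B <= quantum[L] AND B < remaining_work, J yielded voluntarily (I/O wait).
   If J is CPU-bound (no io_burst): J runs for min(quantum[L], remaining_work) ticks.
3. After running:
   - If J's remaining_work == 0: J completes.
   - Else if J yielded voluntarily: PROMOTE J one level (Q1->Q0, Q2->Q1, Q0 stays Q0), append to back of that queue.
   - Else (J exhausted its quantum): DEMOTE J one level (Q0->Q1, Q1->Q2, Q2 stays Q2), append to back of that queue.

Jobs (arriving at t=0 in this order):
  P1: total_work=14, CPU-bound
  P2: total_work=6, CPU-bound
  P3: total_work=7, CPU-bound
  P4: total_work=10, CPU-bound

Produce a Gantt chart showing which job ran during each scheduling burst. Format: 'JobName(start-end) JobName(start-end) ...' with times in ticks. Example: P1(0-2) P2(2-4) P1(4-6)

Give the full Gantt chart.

t=0-2: P1@Q0 runs 2, rem=12, quantum used, demote→Q1. Q0=[P2,P3,P4] Q1=[P1] Q2=[]
t=2-4: P2@Q0 runs 2, rem=4, quantum used, demote→Q1. Q0=[P3,P4] Q1=[P1,P2] Q2=[]
t=4-6: P3@Q0 runs 2, rem=5, quantum used, demote→Q1. Q0=[P4] Q1=[P1,P2,P3] Q2=[]
t=6-8: P4@Q0 runs 2, rem=8, quantum used, demote→Q1. Q0=[] Q1=[P1,P2,P3,P4] Q2=[]
t=8-12: P1@Q1 runs 4, rem=8, quantum used, demote→Q2. Q0=[] Q1=[P2,P3,P4] Q2=[P1]
t=12-16: P2@Q1 runs 4, rem=0, completes. Q0=[] Q1=[P3,P4] Q2=[P1]
t=16-20: P3@Q1 runs 4, rem=1, quantum used, demote→Q2. Q0=[] Q1=[P4] Q2=[P1,P3]
t=20-24: P4@Q1 runs 4, rem=4, quantum used, demote→Q2. Q0=[] Q1=[] Q2=[P1,P3,P4]
t=24-32: P1@Q2 runs 8, rem=0, completes. Q0=[] Q1=[] Q2=[P3,P4]
t=32-33: P3@Q2 runs 1, rem=0, completes. Q0=[] Q1=[] Q2=[P4]
t=33-37: P4@Q2 runs 4, rem=0, completes. Q0=[] Q1=[] Q2=[]

Answer: P1(0-2) P2(2-4) P3(4-6) P4(6-8) P1(8-12) P2(12-16) P3(16-20) P4(20-24) P1(24-32) P3(32-33) P4(33-37)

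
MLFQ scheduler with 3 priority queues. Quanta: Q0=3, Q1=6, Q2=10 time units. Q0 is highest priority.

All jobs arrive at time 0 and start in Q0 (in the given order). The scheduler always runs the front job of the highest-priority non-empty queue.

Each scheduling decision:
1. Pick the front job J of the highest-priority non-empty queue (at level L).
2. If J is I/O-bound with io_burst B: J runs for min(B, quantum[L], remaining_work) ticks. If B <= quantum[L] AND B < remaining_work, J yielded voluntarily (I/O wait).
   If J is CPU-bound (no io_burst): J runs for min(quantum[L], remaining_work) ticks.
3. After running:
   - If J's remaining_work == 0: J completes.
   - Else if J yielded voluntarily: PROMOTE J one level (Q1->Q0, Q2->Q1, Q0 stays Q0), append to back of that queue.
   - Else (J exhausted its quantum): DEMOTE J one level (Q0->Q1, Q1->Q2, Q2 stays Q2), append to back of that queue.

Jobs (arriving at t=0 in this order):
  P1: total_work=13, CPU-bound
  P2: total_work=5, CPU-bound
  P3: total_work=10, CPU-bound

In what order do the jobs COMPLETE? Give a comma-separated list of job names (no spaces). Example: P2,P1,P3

Answer: P2,P1,P3

Derivation:
t=0-3: P1@Q0 runs 3, rem=10, quantum used, demote→Q1. Q0=[P2,P3] Q1=[P1] Q2=[]
t=3-6: P2@Q0 runs 3, rem=2, quantum used, demote→Q1. Q0=[P3] Q1=[P1,P2] Q2=[]
t=6-9: P3@Q0 runs 3, rem=7, quantum used, demote→Q1. Q0=[] Q1=[P1,P2,P3] Q2=[]
t=9-15: P1@Q1 runs 6, rem=4, quantum used, demote→Q2. Q0=[] Q1=[P2,P3] Q2=[P1]
t=15-17: P2@Q1 runs 2, rem=0, completes. Q0=[] Q1=[P3] Q2=[P1]
t=17-23: P3@Q1 runs 6, rem=1, quantum used, demote→Q2. Q0=[] Q1=[] Q2=[P1,P3]
t=23-27: P1@Q2 runs 4, rem=0, completes. Q0=[] Q1=[] Q2=[P3]
t=27-28: P3@Q2 runs 1, rem=0, completes. Q0=[] Q1=[] Q2=[]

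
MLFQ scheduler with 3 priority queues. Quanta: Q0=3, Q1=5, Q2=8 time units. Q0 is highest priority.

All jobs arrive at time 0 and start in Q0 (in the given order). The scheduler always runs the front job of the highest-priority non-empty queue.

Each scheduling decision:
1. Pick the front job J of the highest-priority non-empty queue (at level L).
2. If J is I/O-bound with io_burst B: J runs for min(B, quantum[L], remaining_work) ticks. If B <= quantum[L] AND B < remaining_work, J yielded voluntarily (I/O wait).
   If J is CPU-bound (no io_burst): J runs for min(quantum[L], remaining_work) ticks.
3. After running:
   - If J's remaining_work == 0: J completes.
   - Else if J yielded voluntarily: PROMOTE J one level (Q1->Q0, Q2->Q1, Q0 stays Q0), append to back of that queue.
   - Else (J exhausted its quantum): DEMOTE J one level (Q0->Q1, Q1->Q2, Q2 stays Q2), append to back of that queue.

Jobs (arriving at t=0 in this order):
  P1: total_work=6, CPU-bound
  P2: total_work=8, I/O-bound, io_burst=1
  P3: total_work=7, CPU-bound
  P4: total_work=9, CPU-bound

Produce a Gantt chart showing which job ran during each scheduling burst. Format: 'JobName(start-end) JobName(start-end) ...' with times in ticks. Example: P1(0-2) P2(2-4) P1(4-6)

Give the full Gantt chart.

Answer: P1(0-3) P2(3-4) P3(4-7) P4(7-10) P2(10-11) P2(11-12) P2(12-13) P2(13-14) P2(14-15) P2(15-16) P2(16-17) P1(17-20) P3(20-24) P4(24-29) P4(29-30)

Derivation:
t=0-3: P1@Q0 runs 3, rem=3, quantum used, demote→Q1. Q0=[P2,P3,P4] Q1=[P1] Q2=[]
t=3-4: P2@Q0 runs 1, rem=7, I/O yield, promote→Q0. Q0=[P3,P4,P2] Q1=[P1] Q2=[]
t=4-7: P3@Q0 runs 3, rem=4, quantum used, demote→Q1. Q0=[P4,P2] Q1=[P1,P3] Q2=[]
t=7-10: P4@Q0 runs 3, rem=6, quantum used, demote→Q1. Q0=[P2] Q1=[P1,P3,P4] Q2=[]
t=10-11: P2@Q0 runs 1, rem=6, I/O yield, promote→Q0. Q0=[P2] Q1=[P1,P3,P4] Q2=[]
t=11-12: P2@Q0 runs 1, rem=5, I/O yield, promote→Q0. Q0=[P2] Q1=[P1,P3,P4] Q2=[]
t=12-13: P2@Q0 runs 1, rem=4, I/O yield, promote→Q0. Q0=[P2] Q1=[P1,P3,P4] Q2=[]
t=13-14: P2@Q0 runs 1, rem=3, I/O yield, promote→Q0. Q0=[P2] Q1=[P1,P3,P4] Q2=[]
t=14-15: P2@Q0 runs 1, rem=2, I/O yield, promote→Q0. Q0=[P2] Q1=[P1,P3,P4] Q2=[]
t=15-16: P2@Q0 runs 1, rem=1, I/O yield, promote→Q0. Q0=[P2] Q1=[P1,P3,P4] Q2=[]
t=16-17: P2@Q0 runs 1, rem=0, completes. Q0=[] Q1=[P1,P3,P4] Q2=[]
t=17-20: P1@Q1 runs 3, rem=0, completes. Q0=[] Q1=[P3,P4] Q2=[]
t=20-24: P3@Q1 runs 4, rem=0, completes. Q0=[] Q1=[P4] Q2=[]
t=24-29: P4@Q1 runs 5, rem=1, quantum used, demote→Q2. Q0=[] Q1=[] Q2=[P4]
t=29-30: P4@Q2 runs 1, rem=0, completes. Q0=[] Q1=[] Q2=[]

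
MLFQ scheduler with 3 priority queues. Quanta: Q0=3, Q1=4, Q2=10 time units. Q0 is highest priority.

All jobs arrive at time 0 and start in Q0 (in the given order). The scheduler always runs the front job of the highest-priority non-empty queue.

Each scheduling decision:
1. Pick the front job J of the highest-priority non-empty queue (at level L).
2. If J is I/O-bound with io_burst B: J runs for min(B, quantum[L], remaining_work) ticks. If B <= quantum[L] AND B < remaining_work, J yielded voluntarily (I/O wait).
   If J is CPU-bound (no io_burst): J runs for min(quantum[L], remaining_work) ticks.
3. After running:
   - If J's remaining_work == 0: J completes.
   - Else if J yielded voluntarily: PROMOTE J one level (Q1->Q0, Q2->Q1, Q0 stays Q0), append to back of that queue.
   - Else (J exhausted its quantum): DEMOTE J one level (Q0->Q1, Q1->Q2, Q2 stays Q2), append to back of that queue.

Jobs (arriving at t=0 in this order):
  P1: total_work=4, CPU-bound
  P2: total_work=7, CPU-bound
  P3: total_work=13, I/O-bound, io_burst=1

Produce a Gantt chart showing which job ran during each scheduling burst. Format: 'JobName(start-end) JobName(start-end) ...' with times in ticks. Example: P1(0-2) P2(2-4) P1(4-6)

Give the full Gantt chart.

Answer: P1(0-3) P2(3-6) P3(6-7) P3(7-8) P3(8-9) P3(9-10) P3(10-11) P3(11-12) P3(12-13) P3(13-14) P3(14-15) P3(15-16) P3(16-17) P3(17-18) P3(18-19) P1(19-20) P2(20-24)

Derivation:
t=0-3: P1@Q0 runs 3, rem=1, quantum used, demote→Q1. Q0=[P2,P3] Q1=[P1] Q2=[]
t=3-6: P2@Q0 runs 3, rem=4, quantum used, demote→Q1. Q0=[P3] Q1=[P1,P2] Q2=[]
t=6-7: P3@Q0 runs 1, rem=12, I/O yield, promote→Q0. Q0=[P3] Q1=[P1,P2] Q2=[]
t=7-8: P3@Q0 runs 1, rem=11, I/O yield, promote→Q0. Q0=[P3] Q1=[P1,P2] Q2=[]
t=8-9: P3@Q0 runs 1, rem=10, I/O yield, promote→Q0. Q0=[P3] Q1=[P1,P2] Q2=[]
t=9-10: P3@Q0 runs 1, rem=9, I/O yield, promote→Q0. Q0=[P3] Q1=[P1,P2] Q2=[]
t=10-11: P3@Q0 runs 1, rem=8, I/O yield, promote→Q0. Q0=[P3] Q1=[P1,P2] Q2=[]
t=11-12: P3@Q0 runs 1, rem=7, I/O yield, promote→Q0. Q0=[P3] Q1=[P1,P2] Q2=[]
t=12-13: P3@Q0 runs 1, rem=6, I/O yield, promote→Q0. Q0=[P3] Q1=[P1,P2] Q2=[]
t=13-14: P3@Q0 runs 1, rem=5, I/O yield, promote→Q0. Q0=[P3] Q1=[P1,P2] Q2=[]
t=14-15: P3@Q0 runs 1, rem=4, I/O yield, promote→Q0. Q0=[P3] Q1=[P1,P2] Q2=[]
t=15-16: P3@Q0 runs 1, rem=3, I/O yield, promote→Q0. Q0=[P3] Q1=[P1,P2] Q2=[]
t=16-17: P3@Q0 runs 1, rem=2, I/O yield, promote→Q0. Q0=[P3] Q1=[P1,P2] Q2=[]
t=17-18: P3@Q0 runs 1, rem=1, I/O yield, promote→Q0. Q0=[P3] Q1=[P1,P2] Q2=[]
t=18-19: P3@Q0 runs 1, rem=0, completes. Q0=[] Q1=[P1,P2] Q2=[]
t=19-20: P1@Q1 runs 1, rem=0, completes. Q0=[] Q1=[P2] Q2=[]
t=20-24: P2@Q1 runs 4, rem=0, completes. Q0=[] Q1=[] Q2=[]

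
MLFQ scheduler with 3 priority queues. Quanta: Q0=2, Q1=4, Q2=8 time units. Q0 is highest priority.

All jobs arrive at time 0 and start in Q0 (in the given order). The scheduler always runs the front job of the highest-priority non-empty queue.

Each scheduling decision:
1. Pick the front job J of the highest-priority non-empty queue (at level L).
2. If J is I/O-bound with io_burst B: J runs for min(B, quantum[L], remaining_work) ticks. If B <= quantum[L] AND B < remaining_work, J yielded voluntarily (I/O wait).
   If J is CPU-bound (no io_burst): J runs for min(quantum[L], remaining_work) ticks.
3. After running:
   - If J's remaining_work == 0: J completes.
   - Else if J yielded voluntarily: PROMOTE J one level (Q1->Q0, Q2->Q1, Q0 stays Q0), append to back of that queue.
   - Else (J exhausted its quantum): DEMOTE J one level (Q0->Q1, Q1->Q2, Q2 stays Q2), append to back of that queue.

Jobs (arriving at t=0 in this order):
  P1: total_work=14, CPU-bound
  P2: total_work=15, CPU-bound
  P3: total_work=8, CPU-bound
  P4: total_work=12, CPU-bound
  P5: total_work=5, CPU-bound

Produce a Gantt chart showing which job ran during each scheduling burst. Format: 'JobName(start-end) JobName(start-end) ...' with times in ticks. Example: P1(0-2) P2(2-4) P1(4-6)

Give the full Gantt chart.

t=0-2: P1@Q0 runs 2, rem=12, quantum used, demote→Q1. Q0=[P2,P3,P4,P5] Q1=[P1] Q2=[]
t=2-4: P2@Q0 runs 2, rem=13, quantum used, demote→Q1. Q0=[P3,P4,P5] Q1=[P1,P2] Q2=[]
t=4-6: P3@Q0 runs 2, rem=6, quantum used, demote→Q1. Q0=[P4,P5] Q1=[P1,P2,P3] Q2=[]
t=6-8: P4@Q0 runs 2, rem=10, quantum used, demote→Q1. Q0=[P5] Q1=[P1,P2,P3,P4] Q2=[]
t=8-10: P5@Q0 runs 2, rem=3, quantum used, demote→Q1. Q0=[] Q1=[P1,P2,P3,P4,P5] Q2=[]
t=10-14: P1@Q1 runs 4, rem=8, quantum used, demote→Q2. Q0=[] Q1=[P2,P3,P4,P5] Q2=[P1]
t=14-18: P2@Q1 runs 4, rem=9, quantum used, demote→Q2. Q0=[] Q1=[P3,P4,P5] Q2=[P1,P2]
t=18-22: P3@Q1 runs 4, rem=2, quantum used, demote→Q2. Q0=[] Q1=[P4,P5] Q2=[P1,P2,P3]
t=22-26: P4@Q1 runs 4, rem=6, quantum used, demote→Q2. Q0=[] Q1=[P5] Q2=[P1,P2,P3,P4]
t=26-29: P5@Q1 runs 3, rem=0, completes. Q0=[] Q1=[] Q2=[P1,P2,P3,P4]
t=29-37: P1@Q2 runs 8, rem=0, completes. Q0=[] Q1=[] Q2=[P2,P3,P4]
t=37-45: P2@Q2 runs 8, rem=1, quantum used, demote→Q2. Q0=[] Q1=[] Q2=[P3,P4,P2]
t=45-47: P3@Q2 runs 2, rem=0, completes. Q0=[] Q1=[] Q2=[P4,P2]
t=47-53: P4@Q2 runs 6, rem=0, completes. Q0=[] Q1=[] Q2=[P2]
t=53-54: P2@Q2 runs 1, rem=0, completes. Q0=[] Q1=[] Q2=[]

Answer: P1(0-2) P2(2-4) P3(4-6) P4(6-8) P5(8-10) P1(10-14) P2(14-18) P3(18-22) P4(22-26) P5(26-29) P1(29-37) P2(37-45) P3(45-47) P4(47-53) P2(53-54)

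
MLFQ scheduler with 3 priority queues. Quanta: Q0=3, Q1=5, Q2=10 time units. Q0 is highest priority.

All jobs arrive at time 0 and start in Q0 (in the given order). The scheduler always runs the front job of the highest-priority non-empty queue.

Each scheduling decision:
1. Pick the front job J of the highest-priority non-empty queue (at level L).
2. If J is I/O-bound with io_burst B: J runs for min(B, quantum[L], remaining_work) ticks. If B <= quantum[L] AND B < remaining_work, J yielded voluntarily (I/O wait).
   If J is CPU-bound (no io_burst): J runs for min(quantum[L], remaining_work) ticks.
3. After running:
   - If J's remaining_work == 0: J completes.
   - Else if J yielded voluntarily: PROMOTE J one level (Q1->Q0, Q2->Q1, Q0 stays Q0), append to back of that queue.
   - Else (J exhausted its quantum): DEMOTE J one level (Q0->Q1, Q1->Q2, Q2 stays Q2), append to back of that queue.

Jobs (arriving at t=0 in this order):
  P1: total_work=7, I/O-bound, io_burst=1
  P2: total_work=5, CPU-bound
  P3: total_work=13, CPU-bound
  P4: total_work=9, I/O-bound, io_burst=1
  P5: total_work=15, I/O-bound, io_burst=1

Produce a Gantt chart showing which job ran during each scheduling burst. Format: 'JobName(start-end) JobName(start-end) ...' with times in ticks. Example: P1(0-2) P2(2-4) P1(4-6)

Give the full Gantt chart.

t=0-1: P1@Q0 runs 1, rem=6, I/O yield, promote→Q0. Q0=[P2,P3,P4,P5,P1] Q1=[] Q2=[]
t=1-4: P2@Q0 runs 3, rem=2, quantum used, demote→Q1. Q0=[P3,P4,P5,P1] Q1=[P2] Q2=[]
t=4-7: P3@Q0 runs 3, rem=10, quantum used, demote→Q1. Q0=[P4,P5,P1] Q1=[P2,P3] Q2=[]
t=7-8: P4@Q0 runs 1, rem=8, I/O yield, promote→Q0. Q0=[P5,P1,P4] Q1=[P2,P3] Q2=[]
t=8-9: P5@Q0 runs 1, rem=14, I/O yield, promote→Q0. Q0=[P1,P4,P5] Q1=[P2,P3] Q2=[]
t=9-10: P1@Q0 runs 1, rem=5, I/O yield, promote→Q0. Q0=[P4,P5,P1] Q1=[P2,P3] Q2=[]
t=10-11: P4@Q0 runs 1, rem=7, I/O yield, promote→Q0. Q0=[P5,P1,P4] Q1=[P2,P3] Q2=[]
t=11-12: P5@Q0 runs 1, rem=13, I/O yield, promote→Q0. Q0=[P1,P4,P5] Q1=[P2,P3] Q2=[]
t=12-13: P1@Q0 runs 1, rem=4, I/O yield, promote→Q0. Q0=[P4,P5,P1] Q1=[P2,P3] Q2=[]
t=13-14: P4@Q0 runs 1, rem=6, I/O yield, promote→Q0. Q0=[P5,P1,P4] Q1=[P2,P3] Q2=[]
t=14-15: P5@Q0 runs 1, rem=12, I/O yield, promote→Q0. Q0=[P1,P4,P5] Q1=[P2,P3] Q2=[]
t=15-16: P1@Q0 runs 1, rem=3, I/O yield, promote→Q0. Q0=[P4,P5,P1] Q1=[P2,P3] Q2=[]
t=16-17: P4@Q0 runs 1, rem=5, I/O yield, promote→Q0. Q0=[P5,P1,P4] Q1=[P2,P3] Q2=[]
t=17-18: P5@Q0 runs 1, rem=11, I/O yield, promote→Q0. Q0=[P1,P4,P5] Q1=[P2,P3] Q2=[]
t=18-19: P1@Q0 runs 1, rem=2, I/O yield, promote→Q0. Q0=[P4,P5,P1] Q1=[P2,P3] Q2=[]
t=19-20: P4@Q0 runs 1, rem=4, I/O yield, promote→Q0. Q0=[P5,P1,P4] Q1=[P2,P3] Q2=[]
t=20-21: P5@Q0 runs 1, rem=10, I/O yield, promote→Q0. Q0=[P1,P4,P5] Q1=[P2,P3] Q2=[]
t=21-22: P1@Q0 runs 1, rem=1, I/O yield, promote→Q0. Q0=[P4,P5,P1] Q1=[P2,P3] Q2=[]
t=22-23: P4@Q0 runs 1, rem=3, I/O yield, promote→Q0. Q0=[P5,P1,P4] Q1=[P2,P3] Q2=[]
t=23-24: P5@Q0 runs 1, rem=9, I/O yield, promote→Q0. Q0=[P1,P4,P5] Q1=[P2,P3] Q2=[]
t=24-25: P1@Q0 runs 1, rem=0, completes. Q0=[P4,P5] Q1=[P2,P3] Q2=[]
t=25-26: P4@Q0 runs 1, rem=2, I/O yield, promote→Q0. Q0=[P5,P4] Q1=[P2,P3] Q2=[]
t=26-27: P5@Q0 runs 1, rem=8, I/O yield, promote→Q0. Q0=[P4,P5] Q1=[P2,P3] Q2=[]
t=27-28: P4@Q0 runs 1, rem=1, I/O yield, promote→Q0. Q0=[P5,P4] Q1=[P2,P3] Q2=[]
t=28-29: P5@Q0 runs 1, rem=7, I/O yield, promote→Q0. Q0=[P4,P5] Q1=[P2,P3] Q2=[]
t=29-30: P4@Q0 runs 1, rem=0, completes. Q0=[P5] Q1=[P2,P3] Q2=[]
t=30-31: P5@Q0 runs 1, rem=6, I/O yield, promote→Q0. Q0=[P5] Q1=[P2,P3] Q2=[]
t=31-32: P5@Q0 runs 1, rem=5, I/O yield, promote→Q0. Q0=[P5] Q1=[P2,P3] Q2=[]
t=32-33: P5@Q0 runs 1, rem=4, I/O yield, promote→Q0. Q0=[P5] Q1=[P2,P3] Q2=[]
t=33-34: P5@Q0 runs 1, rem=3, I/O yield, promote→Q0. Q0=[P5] Q1=[P2,P3] Q2=[]
t=34-35: P5@Q0 runs 1, rem=2, I/O yield, promote→Q0. Q0=[P5] Q1=[P2,P3] Q2=[]
t=35-36: P5@Q0 runs 1, rem=1, I/O yield, promote→Q0. Q0=[P5] Q1=[P2,P3] Q2=[]
t=36-37: P5@Q0 runs 1, rem=0, completes. Q0=[] Q1=[P2,P3] Q2=[]
t=37-39: P2@Q1 runs 2, rem=0, completes. Q0=[] Q1=[P3] Q2=[]
t=39-44: P3@Q1 runs 5, rem=5, quantum used, demote→Q2. Q0=[] Q1=[] Q2=[P3]
t=44-49: P3@Q2 runs 5, rem=0, completes. Q0=[] Q1=[] Q2=[]

Answer: P1(0-1) P2(1-4) P3(4-7) P4(7-8) P5(8-9) P1(9-10) P4(10-11) P5(11-12) P1(12-13) P4(13-14) P5(14-15) P1(15-16) P4(16-17) P5(17-18) P1(18-19) P4(19-20) P5(20-21) P1(21-22) P4(22-23) P5(23-24) P1(24-25) P4(25-26) P5(26-27) P4(27-28) P5(28-29) P4(29-30) P5(30-31) P5(31-32) P5(32-33) P5(33-34) P5(34-35) P5(35-36) P5(36-37) P2(37-39) P3(39-44) P3(44-49)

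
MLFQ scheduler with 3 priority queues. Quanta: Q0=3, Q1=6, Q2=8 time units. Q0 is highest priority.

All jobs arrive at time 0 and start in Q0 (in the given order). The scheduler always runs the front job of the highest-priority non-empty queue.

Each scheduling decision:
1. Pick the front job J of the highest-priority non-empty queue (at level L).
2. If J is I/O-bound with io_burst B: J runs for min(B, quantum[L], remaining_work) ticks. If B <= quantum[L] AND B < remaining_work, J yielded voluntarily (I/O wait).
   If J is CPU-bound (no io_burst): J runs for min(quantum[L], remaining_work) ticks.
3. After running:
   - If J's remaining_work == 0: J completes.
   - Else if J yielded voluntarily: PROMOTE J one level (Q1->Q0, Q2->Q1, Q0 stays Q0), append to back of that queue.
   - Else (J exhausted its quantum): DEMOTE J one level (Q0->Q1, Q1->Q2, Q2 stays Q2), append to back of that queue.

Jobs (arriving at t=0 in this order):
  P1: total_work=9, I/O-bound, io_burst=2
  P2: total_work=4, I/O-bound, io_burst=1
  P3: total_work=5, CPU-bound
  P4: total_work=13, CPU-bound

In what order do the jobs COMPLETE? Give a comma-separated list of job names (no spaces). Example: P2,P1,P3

t=0-2: P1@Q0 runs 2, rem=7, I/O yield, promote→Q0. Q0=[P2,P3,P4,P1] Q1=[] Q2=[]
t=2-3: P2@Q0 runs 1, rem=3, I/O yield, promote→Q0. Q0=[P3,P4,P1,P2] Q1=[] Q2=[]
t=3-6: P3@Q0 runs 3, rem=2, quantum used, demote→Q1. Q0=[P4,P1,P2] Q1=[P3] Q2=[]
t=6-9: P4@Q0 runs 3, rem=10, quantum used, demote→Q1. Q0=[P1,P2] Q1=[P3,P4] Q2=[]
t=9-11: P1@Q0 runs 2, rem=5, I/O yield, promote→Q0. Q0=[P2,P1] Q1=[P3,P4] Q2=[]
t=11-12: P2@Q0 runs 1, rem=2, I/O yield, promote→Q0. Q0=[P1,P2] Q1=[P3,P4] Q2=[]
t=12-14: P1@Q0 runs 2, rem=3, I/O yield, promote→Q0. Q0=[P2,P1] Q1=[P3,P4] Q2=[]
t=14-15: P2@Q0 runs 1, rem=1, I/O yield, promote→Q0. Q0=[P1,P2] Q1=[P3,P4] Q2=[]
t=15-17: P1@Q0 runs 2, rem=1, I/O yield, promote→Q0. Q0=[P2,P1] Q1=[P3,P4] Q2=[]
t=17-18: P2@Q0 runs 1, rem=0, completes. Q0=[P1] Q1=[P3,P4] Q2=[]
t=18-19: P1@Q0 runs 1, rem=0, completes. Q0=[] Q1=[P3,P4] Q2=[]
t=19-21: P3@Q1 runs 2, rem=0, completes. Q0=[] Q1=[P4] Q2=[]
t=21-27: P4@Q1 runs 6, rem=4, quantum used, demote→Q2. Q0=[] Q1=[] Q2=[P4]
t=27-31: P4@Q2 runs 4, rem=0, completes. Q0=[] Q1=[] Q2=[]

Answer: P2,P1,P3,P4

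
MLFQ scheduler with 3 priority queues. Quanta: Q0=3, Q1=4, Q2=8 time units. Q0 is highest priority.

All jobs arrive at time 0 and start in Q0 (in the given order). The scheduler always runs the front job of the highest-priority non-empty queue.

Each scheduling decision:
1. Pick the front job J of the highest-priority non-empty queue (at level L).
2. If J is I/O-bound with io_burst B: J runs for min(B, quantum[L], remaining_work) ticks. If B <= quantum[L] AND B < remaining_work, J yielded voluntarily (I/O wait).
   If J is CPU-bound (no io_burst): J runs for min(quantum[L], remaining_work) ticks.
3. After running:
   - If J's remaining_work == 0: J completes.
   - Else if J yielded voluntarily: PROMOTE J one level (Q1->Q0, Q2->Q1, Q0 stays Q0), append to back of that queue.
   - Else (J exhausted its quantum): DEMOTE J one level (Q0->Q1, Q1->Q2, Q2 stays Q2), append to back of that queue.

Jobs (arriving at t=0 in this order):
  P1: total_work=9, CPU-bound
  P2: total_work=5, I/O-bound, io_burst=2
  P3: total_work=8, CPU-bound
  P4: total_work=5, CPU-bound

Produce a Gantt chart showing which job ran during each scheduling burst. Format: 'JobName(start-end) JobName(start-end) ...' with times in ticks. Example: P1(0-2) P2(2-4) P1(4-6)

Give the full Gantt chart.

Answer: P1(0-3) P2(3-5) P3(5-8) P4(8-11) P2(11-13) P2(13-14) P1(14-18) P3(18-22) P4(22-24) P1(24-26) P3(26-27)

Derivation:
t=0-3: P1@Q0 runs 3, rem=6, quantum used, demote→Q1. Q0=[P2,P3,P4] Q1=[P1] Q2=[]
t=3-5: P2@Q0 runs 2, rem=3, I/O yield, promote→Q0. Q0=[P3,P4,P2] Q1=[P1] Q2=[]
t=5-8: P3@Q0 runs 3, rem=5, quantum used, demote→Q1. Q0=[P4,P2] Q1=[P1,P3] Q2=[]
t=8-11: P4@Q0 runs 3, rem=2, quantum used, demote→Q1. Q0=[P2] Q1=[P1,P3,P4] Q2=[]
t=11-13: P2@Q0 runs 2, rem=1, I/O yield, promote→Q0. Q0=[P2] Q1=[P1,P3,P4] Q2=[]
t=13-14: P2@Q0 runs 1, rem=0, completes. Q0=[] Q1=[P1,P3,P4] Q2=[]
t=14-18: P1@Q1 runs 4, rem=2, quantum used, demote→Q2. Q0=[] Q1=[P3,P4] Q2=[P1]
t=18-22: P3@Q1 runs 4, rem=1, quantum used, demote→Q2. Q0=[] Q1=[P4] Q2=[P1,P3]
t=22-24: P4@Q1 runs 2, rem=0, completes. Q0=[] Q1=[] Q2=[P1,P3]
t=24-26: P1@Q2 runs 2, rem=0, completes. Q0=[] Q1=[] Q2=[P3]
t=26-27: P3@Q2 runs 1, rem=0, completes. Q0=[] Q1=[] Q2=[]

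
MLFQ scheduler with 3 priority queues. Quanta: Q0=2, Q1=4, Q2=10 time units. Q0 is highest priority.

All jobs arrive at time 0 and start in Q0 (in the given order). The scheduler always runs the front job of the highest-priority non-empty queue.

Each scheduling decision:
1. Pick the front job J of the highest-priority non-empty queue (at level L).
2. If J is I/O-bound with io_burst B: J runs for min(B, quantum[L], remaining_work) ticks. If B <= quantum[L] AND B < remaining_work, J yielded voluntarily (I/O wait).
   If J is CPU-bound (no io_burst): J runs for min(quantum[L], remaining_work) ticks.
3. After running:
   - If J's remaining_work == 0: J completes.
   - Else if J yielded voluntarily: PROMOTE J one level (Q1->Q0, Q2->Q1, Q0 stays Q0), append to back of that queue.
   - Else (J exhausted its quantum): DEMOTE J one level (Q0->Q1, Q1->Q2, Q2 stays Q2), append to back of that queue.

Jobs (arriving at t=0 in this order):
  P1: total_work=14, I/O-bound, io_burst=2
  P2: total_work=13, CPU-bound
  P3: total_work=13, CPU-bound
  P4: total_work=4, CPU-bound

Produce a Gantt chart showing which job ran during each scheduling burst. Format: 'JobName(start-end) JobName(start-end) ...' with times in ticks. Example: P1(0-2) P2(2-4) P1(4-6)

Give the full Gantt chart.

Answer: P1(0-2) P2(2-4) P3(4-6) P4(6-8) P1(8-10) P1(10-12) P1(12-14) P1(14-16) P1(16-18) P1(18-20) P2(20-24) P3(24-28) P4(28-30) P2(30-37) P3(37-44)

Derivation:
t=0-2: P1@Q0 runs 2, rem=12, I/O yield, promote→Q0. Q0=[P2,P3,P4,P1] Q1=[] Q2=[]
t=2-4: P2@Q0 runs 2, rem=11, quantum used, demote→Q1. Q0=[P3,P4,P1] Q1=[P2] Q2=[]
t=4-6: P3@Q0 runs 2, rem=11, quantum used, demote→Q1. Q0=[P4,P1] Q1=[P2,P3] Q2=[]
t=6-8: P4@Q0 runs 2, rem=2, quantum used, demote→Q1. Q0=[P1] Q1=[P2,P3,P4] Q2=[]
t=8-10: P1@Q0 runs 2, rem=10, I/O yield, promote→Q0. Q0=[P1] Q1=[P2,P3,P4] Q2=[]
t=10-12: P1@Q0 runs 2, rem=8, I/O yield, promote→Q0. Q0=[P1] Q1=[P2,P3,P4] Q2=[]
t=12-14: P1@Q0 runs 2, rem=6, I/O yield, promote→Q0. Q0=[P1] Q1=[P2,P3,P4] Q2=[]
t=14-16: P1@Q0 runs 2, rem=4, I/O yield, promote→Q0. Q0=[P1] Q1=[P2,P3,P4] Q2=[]
t=16-18: P1@Q0 runs 2, rem=2, I/O yield, promote→Q0. Q0=[P1] Q1=[P2,P3,P4] Q2=[]
t=18-20: P1@Q0 runs 2, rem=0, completes. Q0=[] Q1=[P2,P3,P4] Q2=[]
t=20-24: P2@Q1 runs 4, rem=7, quantum used, demote→Q2. Q0=[] Q1=[P3,P4] Q2=[P2]
t=24-28: P3@Q1 runs 4, rem=7, quantum used, demote→Q2. Q0=[] Q1=[P4] Q2=[P2,P3]
t=28-30: P4@Q1 runs 2, rem=0, completes. Q0=[] Q1=[] Q2=[P2,P3]
t=30-37: P2@Q2 runs 7, rem=0, completes. Q0=[] Q1=[] Q2=[P3]
t=37-44: P3@Q2 runs 7, rem=0, completes. Q0=[] Q1=[] Q2=[]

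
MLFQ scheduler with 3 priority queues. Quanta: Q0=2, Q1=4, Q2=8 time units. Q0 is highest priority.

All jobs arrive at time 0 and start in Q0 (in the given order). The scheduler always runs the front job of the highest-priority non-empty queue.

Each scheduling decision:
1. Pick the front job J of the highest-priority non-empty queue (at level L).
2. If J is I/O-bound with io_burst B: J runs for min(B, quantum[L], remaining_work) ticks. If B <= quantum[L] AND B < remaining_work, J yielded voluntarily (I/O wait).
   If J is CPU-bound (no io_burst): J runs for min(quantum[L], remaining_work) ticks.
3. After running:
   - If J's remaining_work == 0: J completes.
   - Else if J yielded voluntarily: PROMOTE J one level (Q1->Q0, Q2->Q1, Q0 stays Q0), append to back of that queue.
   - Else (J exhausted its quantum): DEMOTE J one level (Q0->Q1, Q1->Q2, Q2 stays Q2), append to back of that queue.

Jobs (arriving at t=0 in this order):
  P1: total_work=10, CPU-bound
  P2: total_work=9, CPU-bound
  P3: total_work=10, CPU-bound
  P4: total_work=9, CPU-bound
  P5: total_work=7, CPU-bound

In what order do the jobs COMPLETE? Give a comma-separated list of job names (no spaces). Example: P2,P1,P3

Answer: P1,P2,P3,P4,P5

Derivation:
t=0-2: P1@Q0 runs 2, rem=8, quantum used, demote→Q1. Q0=[P2,P3,P4,P5] Q1=[P1] Q2=[]
t=2-4: P2@Q0 runs 2, rem=7, quantum used, demote→Q1. Q0=[P3,P4,P5] Q1=[P1,P2] Q2=[]
t=4-6: P3@Q0 runs 2, rem=8, quantum used, demote→Q1. Q0=[P4,P5] Q1=[P1,P2,P3] Q2=[]
t=6-8: P4@Q0 runs 2, rem=7, quantum used, demote→Q1. Q0=[P5] Q1=[P1,P2,P3,P4] Q2=[]
t=8-10: P5@Q0 runs 2, rem=5, quantum used, demote→Q1. Q0=[] Q1=[P1,P2,P3,P4,P5] Q2=[]
t=10-14: P1@Q1 runs 4, rem=4, quantum used, demote→Q2. Q0=[] Q1=[P2,P3,P4,P5] Q2=[P1]
t=14-18: P2@Q1 runs 4, rem=3, quantum used, demote→Q2. Q0=[] Q1=[P3,P4,P5] Q2=[P1,P2]
t=18-22: P3@Q1 runs 4, rem=4, quantum used, demote→Q2. Q0=[] Q1=[P4,P5] Q2=[P1,P2,P3]
t=22-26: P4@Q1 runs 4, rem=3, quantum used, demote→Q2. Q0=[] Q1=[P5] Q2=[P1,P2,P3,P4]
t=26-30: P5@Q1 runs 4, rem=1, quantum used, demote→Q2. Q0=[] Q1=[] Q2=[P1,P2,P3,P4,P5]
t=30-34: P1@Q2 runs 4, rem=0, completes. Q0=[] Q1=[] Q2=[P2,P3,P4,P5]
t=34-37: P2@Q2 runs 3, rem=0, completes. Q0=[] Q1=[] Q2=[P3,P4,P5]
t=37-41: P3@Q2 runs 4, rem=0, completes. Q0=[] Q1=[] Q2=[P4,P5]
t=41-44: P4@Q2 runs 3, rem=0, completes. Q0=[] Q1=[] Q2=[P5]
t=44-45: P5@Q2 runs 1, rem=0, completes. Q0=[] Q1=[] Q2=[]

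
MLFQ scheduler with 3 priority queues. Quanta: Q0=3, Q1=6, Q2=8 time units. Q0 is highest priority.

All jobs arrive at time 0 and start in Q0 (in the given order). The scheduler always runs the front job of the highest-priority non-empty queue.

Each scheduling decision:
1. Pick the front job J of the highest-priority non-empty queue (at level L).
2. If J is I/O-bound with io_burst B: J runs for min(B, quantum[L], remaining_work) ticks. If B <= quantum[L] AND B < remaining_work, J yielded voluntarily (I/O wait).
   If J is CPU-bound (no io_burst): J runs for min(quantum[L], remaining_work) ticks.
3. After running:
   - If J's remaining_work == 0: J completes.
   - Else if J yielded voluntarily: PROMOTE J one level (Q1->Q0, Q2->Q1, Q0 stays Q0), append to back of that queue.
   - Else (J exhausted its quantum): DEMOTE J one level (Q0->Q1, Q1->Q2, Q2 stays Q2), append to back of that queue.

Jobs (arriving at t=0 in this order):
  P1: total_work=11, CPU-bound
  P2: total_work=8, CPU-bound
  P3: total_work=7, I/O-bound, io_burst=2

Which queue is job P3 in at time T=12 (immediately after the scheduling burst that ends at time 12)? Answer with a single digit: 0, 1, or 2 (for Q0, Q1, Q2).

t=0-3: P1@Q0 runs 3, rem=8, quantum used, demote→Q1. Q0=[P2,P3] Q1=[P1] Q2=[]
t=3-6: P2@Q0 runs 3, rem=5, quantum used, demote→Q1. Q0=[P3] Q1=[P1,P2] Q2=[]
t=6-8: P3@Q0 runs 2, rem=5, I/O yield, promote→Q0. Q0=[P3] Q1=[P1,P2] Q2=[]
t=8-10: P3@Q0 runs 2, rem=3, I/O yield, promote→Q0. Q0=[P3] Q1=[P1,P2] Q2=[]
t=10-12: P3@Q0 runs 2, rem=1, I/O yield, promote→Q0. Q0=[P3] Q1=[P1,P2] Q2=[]
t=12-13: P3@Q0 runs 1, rem=0, completes. Q0=[] Q1=[P1,P2] Q2=[]
t=13-19: P1@Q1 runs 6, rem=2, quantum used, demote→Q2. Q0=[] Q1=[P2] Q2=[P1]
t=19-24: P2@Q1 runs 5, rem=0, completes. Q0=[] Q1=[] Q2=[P1]
t=24-26: P1@Q2 runs 2, rem=0, completes. Q0=[] Q1=[] Q2=[]

Answer: 0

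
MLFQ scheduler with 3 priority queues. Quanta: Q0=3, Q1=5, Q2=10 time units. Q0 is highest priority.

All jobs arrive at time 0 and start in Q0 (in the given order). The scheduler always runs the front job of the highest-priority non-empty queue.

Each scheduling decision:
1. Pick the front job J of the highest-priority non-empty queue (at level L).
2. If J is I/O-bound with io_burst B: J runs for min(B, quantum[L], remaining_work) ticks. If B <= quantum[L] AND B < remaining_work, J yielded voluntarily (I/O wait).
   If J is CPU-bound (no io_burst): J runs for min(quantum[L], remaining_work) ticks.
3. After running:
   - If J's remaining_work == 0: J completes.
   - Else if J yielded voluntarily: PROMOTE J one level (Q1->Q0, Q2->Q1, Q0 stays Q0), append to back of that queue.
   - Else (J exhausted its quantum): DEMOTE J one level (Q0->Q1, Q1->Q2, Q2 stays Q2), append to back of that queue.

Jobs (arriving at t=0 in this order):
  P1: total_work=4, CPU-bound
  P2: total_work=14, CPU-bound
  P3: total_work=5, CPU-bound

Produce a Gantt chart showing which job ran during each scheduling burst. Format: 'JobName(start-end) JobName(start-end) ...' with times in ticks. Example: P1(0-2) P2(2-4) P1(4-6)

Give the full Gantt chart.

t=0-3: P1@Q0 runs 3, rem=1, quantum used, demote→Q1. Q0=[P2,P3] Q1=[P1] Q2=[]
t=3-6: P2@Q0 runs 3, rem=11, quantum used, demote→Q1. Q0=[P3] Q1=[P1,P2] Q2=[]
t=6-9: P3@Q0 runs 3, rem=2, quantum used, demote→Q1. Q0=[] Q1=[P1,P2,P3] Q2=[]
t=9-10: P1@Q1 runs 1, rem=0, completes. Q0=[] Q1=[P2,P3] Q2=[]
t=10-15: P2@Q1 runs 5, rem=6, quantum used, demote→Q2. Q0=[] Q1=[P3] Q2=[P2]
t=15-17: P3@Q1 runs 2, rem=0, completes. Q0=[] Q1=[] Q2=[P2]
t=17-23: P2@Q2 runs 6, rem=0, completes. Q0=[] Q1=[] Q2=[]

Answer: P1(0-3) P2(3-6) P3(6-9) P1(9-10) P2(10-15) P3(15-17) P2(17-23)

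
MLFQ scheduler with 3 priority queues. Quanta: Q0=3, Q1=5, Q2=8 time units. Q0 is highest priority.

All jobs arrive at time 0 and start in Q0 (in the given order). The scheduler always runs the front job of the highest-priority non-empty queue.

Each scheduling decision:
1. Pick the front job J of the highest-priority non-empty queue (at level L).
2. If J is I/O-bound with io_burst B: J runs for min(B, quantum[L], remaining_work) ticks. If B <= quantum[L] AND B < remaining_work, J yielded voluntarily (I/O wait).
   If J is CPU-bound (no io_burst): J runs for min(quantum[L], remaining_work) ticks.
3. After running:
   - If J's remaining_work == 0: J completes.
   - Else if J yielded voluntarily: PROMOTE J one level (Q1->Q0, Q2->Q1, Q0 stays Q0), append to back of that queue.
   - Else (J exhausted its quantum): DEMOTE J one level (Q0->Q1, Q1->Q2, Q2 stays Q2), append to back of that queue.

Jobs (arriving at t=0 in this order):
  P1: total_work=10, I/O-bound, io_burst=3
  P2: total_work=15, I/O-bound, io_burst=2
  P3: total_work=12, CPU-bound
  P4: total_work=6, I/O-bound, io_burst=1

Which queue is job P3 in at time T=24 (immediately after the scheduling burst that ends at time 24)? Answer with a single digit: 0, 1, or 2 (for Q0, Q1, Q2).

Answer: 1

Derivation:
t=0-3: P1@Q0 runs 3, rem=7, I/O yield, promote→Q0. Q0=[P2,P3,P4,P1] Q1=[] Q2=[]
t=3-5: P2@Q0 runs 2, rem=13, I/O yield, promote→Q0. Q0=[P3,P4,P1,P2] Q1=[] Q2=[]
t=5-8: P3@Q0 runs 3, rem=9, quantum used, demote→Q1. Q0=[P4,P1,P2] Q1=[P3] Q2=[]
t=8-9: P4@Q0 runs 1, rem=5, I/O yield, promote→Q0. Q0=[P1,P2,P4] Q1=[P3] Q2=[]
t=9-12: P1@Q0 runs 3, rem=4, I/O yield, promote→Q0. Q0=[P2,P4,P1] Q1=[P3] Q2=[]
t=12-14: P2@Q0 runs 2, rem=11, I/O yield, promote→Q0. Q0=[P4,P1,P2] Q1=[P3] Q2=[]
t=14-15: P4@Q0 runs 1, rem=4, I/O yield, promote→Q0. Q0=[P1,P2,P4] Q1=[P3] Q2=[]
t=15-18: P1@Q0 runs 3, rem=1, I/O yield, promote→Q0. Q0=[P2,P4,P1] Q1=[P3] Q2=[]
t=18-20: P2@Q0 runs 2, rem=9, I/O yield, promote→Q0. Q0=[P4,P1,P2] Q1=[P3] Q2=[]
t=20-21: P4@Q0 runs 1, rem=3, I/O yield, promote→Q0. Q0=[P1,P2,P4] Q1=[P3] Q2=[]
t=21-22: P1@Q0 runs 1, rem=0, completes. Q0=[P2,P4] Q1=[P3] Q2=[]
t=22-24: P2@Q0 runs 2, rem=7, I/O yield, promote→Q0. Q0=[P4,P2] Q1=[P3] Q2=[]
t=24-25: P4@Q0 runs 1, rem=2, I/O yield, promote→Q0. Q0=[P2,P4] Q1=[P3] Q2=[]
t=25-27: P2@Q0 runs 2, rem=5, I/O yield, promote→Q0. Q0=[P4,P2] Q1=[P3] Q2=[]
t=27-28: P4@Q0 runs 1, rem=1, I/O yield, promote→Q0. Q0=[P2,P4] Q1=[P3] Q2=[]
t=28-30: P2@Q0 runs 2, rem=3, I/O yield, promote→Q0. Q0=[P4,P2] Q1=[P3] Q2=[]
t=30-31: P4@Q0 runs 1, rem=0, completes. Q0=[P2] Q1=[P3] Q2=[]
t=31-33: P2@Q0 runs 2, rem=1, I/O yield, promote→Q0. Q0=[P2] Q1=[P3] Q2=[]
t=33-34: P2@Q0 runs 1, rem=0, completes. Q0=[] Q1=[P3] Q2=[]
t=34-39: P3@Q1 runs 5, rem=4, quantum used, demote→Q2. Q0=[] Q1=[] Q2=[P3]
t=39-43: P3@Q2 runs 4, rem=0, completes. Q0=[] Q1=[] Q2=[]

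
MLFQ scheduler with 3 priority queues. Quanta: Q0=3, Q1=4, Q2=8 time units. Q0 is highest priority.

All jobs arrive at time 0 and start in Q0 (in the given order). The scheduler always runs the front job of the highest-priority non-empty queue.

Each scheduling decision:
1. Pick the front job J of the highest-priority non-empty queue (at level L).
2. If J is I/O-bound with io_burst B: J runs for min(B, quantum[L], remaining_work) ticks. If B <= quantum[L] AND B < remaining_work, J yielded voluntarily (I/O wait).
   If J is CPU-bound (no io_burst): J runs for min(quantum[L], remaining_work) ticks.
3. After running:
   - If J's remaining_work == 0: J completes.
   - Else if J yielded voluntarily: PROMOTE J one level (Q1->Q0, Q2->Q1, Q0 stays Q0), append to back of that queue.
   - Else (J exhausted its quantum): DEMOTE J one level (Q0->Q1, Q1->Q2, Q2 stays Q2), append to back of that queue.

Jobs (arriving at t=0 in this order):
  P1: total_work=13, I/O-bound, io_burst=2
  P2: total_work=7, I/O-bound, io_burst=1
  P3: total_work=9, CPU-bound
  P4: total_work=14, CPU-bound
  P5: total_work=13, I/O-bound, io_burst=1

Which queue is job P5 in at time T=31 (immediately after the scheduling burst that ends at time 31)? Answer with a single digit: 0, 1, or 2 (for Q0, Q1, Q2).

Answer: 0

Derivation:
t=0-2: P1@Q0 runs 2, rem=11, I/O yield, promote→Q0. Q0=[P2,P3,P4,P5,P1] Q1=[] Q2=[]
t=2-3: P2@Q0 runs 1, rem=6, I/O yield, promote→Q0. Q0=[P3,P4,P5,P1,P2] Q1=[] Q2=[]
t=3-6: P3@Q0 runs 3, rem=6, quantum used, demote→Q1. Q0=[P4,P5,P1,P2] Q1=[P3] Q2=[]
t=6-9: P4@Q0 runs 3, rem=11, quantum used, demote→Q1. Q0=[P5,P1,P2] Q1=[P3,P4] Q2=[]
t=9-10: P5@Q0 runs 1, rem=12, I/O yield, promote→Q0. Q0=[P1,P2,P5] Q1=[P3,P4] Q2=[]
t=10-12: P1@Q0 runs 2, rem=9, I/O yield, promote→Q0. Q0=[P2,P5,P1] Q1=[P3,P4] Q2=[]
t=12-13: P2@Q0 runs 1, rem=5, I/O yield, promote→Q0. Q0=[P5,P1,P2] Q1=[P3,P4] Q2=[]
t=13-14: P5@Q0 runs 1, rem=11, I/O yield, promote→Q0. Q0=[P1,P2,P5] Q1=[P3,P4] Q2=[]
t=14-16: P1@Q0 runs 2, rem=7, I/O yield, promote→Q0. Q0=[P2,P5,P1] Q1=[P3,P4] Q2=[]
t=16-17: P2@Q0 runs 1, rem=4, I/O yield, promote→Q0. Q0=[P5,P1,P2] Q1=[P3,P4] Q2=[]
t=17-18: P5@Q0 runs 1, rem=10, I/O yield, promote→Q0. Q0=[P1,P2,P5] Q1=[P3,P4] Q2=[]
t=18-20: P1@Q0 runs 2, rem=5, I/O yield, promote→Q0. Q0=[P2,P5,P1] Q1=[P3,P4] Q2=[]
t=20-21: P2@Q0 runs 1, rem=3, I/O yield, promote→Q0. Q0=[P5,P1,P2] Q1=[P3,P4] Q2=[]
t=21-22: P5@Q0 runs 1, rem=9, I/O yield, promote→Q0. Q0=[P1,P2,P5] Q1=[P3,P4] Q2=[]
t=22-24: P1@Q0 runs 2, rem=3, I/O yield, promote→Q0. Q0=[P2,P5,P1] Q1=[P3,P4] Q2=[]
t=24-25: P2@Q0 runs 1, rem=2, I/O yield, promote→Q0. Q0=[P5,P1,P2] Q1=[P3,P4] Q2=[]
t=25-26: P5@Q0 runs 1, rem=8, I/O yield, promote→Q0. Q0=[P1,P2,P5] Q1=[P3,P4] Q2=[]
t=26-28: P1@Q0 runs 2, rem=1, I/O yield, promote→Q0. Q0=[P2,P5,P1] Q1=[P3,P4] Q2=[]
t=28-29: P2@Q0 runs 1, rem=1, I/O yield, promote→Q0. Q0=[P5,P1,P2] Q1=[P3,P4] Q2=[]
t=29-30: P5@Q0 runs 1, rem=7, I/O yield, promote→Q0. Q0=[P1,P2,P5] Q1=[P3,P4] Q2=[]
t=30-31: P1@Q0 runs 1, rem=0, completes. Q0=[P2,P5] Q1=[P3,P4] Q2=[]
t=31-32: P2@Q0 runs 1, rem=0, completes. Q0=[P5] Q1=[P3,P4] Q2=[]
t=32-33: P5@Q0 runs 1, rem=6, I/O yield, promote→Q0. Q0=[P5] Q1=[P3,P4] Q2=[]
t=33-34: P5@Q0 runs 1, rem=5, I/O yield, promote→Q0. Q0=[P5] Q1=[P3,P4] Q2=[]
t=34-35: P5@Q0 runs 1, rem=4, I/O yield, promote→Q0. Q0=[P5] Q1=[P3,P4] Q2=[]
t=35-36: P5@Q0 runs 1, rem=3, I/O yield, promote→Q0. Q0=[P5] Q1=[P3,P4] Q2=[]
t=36-37: P5@Q0 runs 1, rem=2, I/O yield, promote→Q0. Q0=[P5] Q1=[P3,P4] Q2=[]
t=37-38: P5@Q0 runs 1, rem=1, I/O yield, promote→Q0. Q0=[P5] Q1=[P3,P4] Q2=[]
t=38-39: P5@Q0 runs 1, rem=0, completes. Q0=[] Q1=[P3,P4] Q2=[]
t=39-43: P3@Q1 runs 4, rem=2, quantum used, demote→Q2. Q0=[] Q1=[P4] Q2=[P3]
t=43-47: P4@Q1 runs 4, rem=7, quantum used, demote→Q2. Q0=[] Q1=[] Q2=[P3,P4]
t=47-49: P3@Q2 runs 2, rem=0, completes. Q0=[] Q1=[] Q2=[P4]
t=49-56: P4@Q2 runs 7, rem=0, completes. Q0=[] Q1=[] Q2=[]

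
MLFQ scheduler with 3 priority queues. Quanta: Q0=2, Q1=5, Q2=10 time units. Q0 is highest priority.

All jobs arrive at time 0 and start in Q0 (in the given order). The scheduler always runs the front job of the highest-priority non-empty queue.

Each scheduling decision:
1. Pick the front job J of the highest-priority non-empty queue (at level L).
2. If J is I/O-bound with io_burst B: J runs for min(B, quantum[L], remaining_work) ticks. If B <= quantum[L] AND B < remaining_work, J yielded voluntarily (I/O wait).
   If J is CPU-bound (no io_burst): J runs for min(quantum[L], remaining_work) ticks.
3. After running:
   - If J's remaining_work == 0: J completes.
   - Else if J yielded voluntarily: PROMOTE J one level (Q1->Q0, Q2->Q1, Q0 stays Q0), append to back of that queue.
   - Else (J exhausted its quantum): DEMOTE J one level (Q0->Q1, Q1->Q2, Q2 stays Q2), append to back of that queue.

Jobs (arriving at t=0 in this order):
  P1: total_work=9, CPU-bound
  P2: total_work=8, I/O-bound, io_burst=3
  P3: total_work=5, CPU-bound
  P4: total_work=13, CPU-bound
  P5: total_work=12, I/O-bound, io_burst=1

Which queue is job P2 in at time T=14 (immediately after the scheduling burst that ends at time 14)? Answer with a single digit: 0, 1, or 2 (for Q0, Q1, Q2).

Answer: 1

Derivation:
t=0-2: P1@Q0 runs 2, rem=7, quantum used, demote→Q1. Q0=[P2,P3,P4,P5] Q1=[P1] Q2=[]
t=2-4: P2@Q0 runs 2, rem=6, quantum used, demote→Q1. Q0=[P3,P4,P5] Q1=[P1,P2] Q2=[]
t=4-6: P3@Q0 runs 2, rem=3, quantum used, demote→Q1. Q0=[P4,P5] Q1=[P1,P2,P3] Q2=[]
t=6-8: P4@Q0 runs 2, rem=11, quantum used, demote→Q1. Q0=[P5] Q1=[P1,P2,P3,P4] Q2=[]
t=8-9: P5@Q0 runs 1, rem=11, I/O yield, promote→Q0. Q0=[P5] Q1=[P1,P2,P3,P4] Q2=[]
t=9-10: P5@Q0 runs 1, rem=10, I/O yield, promote→Q0. Q0=[P5] Q1=[P1,P2,P3,P4] Q2=[]
t=10-11: P5@Q0 runs 1, rem=9, I/O yield, promote→Q0. Q0=[P5] Q1=[P1,P2,P3,P4] Q2=[]
t=11-12: P5@Q0 runs 1, rem=8, I/O yield, promote→Q0. Q0=[P5] Q1=[P1,P2,P3,P4] Q2=[]
t=12-13: P5@Q0 runs 1, rem=7, I/O yield, promote→Q0. Q0=[P5] Q1=[P1,P2,P3,P4] Q2=[]
t=13-14: P5@Q0 runs 1, rem=6, I/O yield, promote→Q0. Q0=[P5] Q1=[P1,P2,P3,P4] Q2=[]
t=14-15: P5@Q0 runs 1, rem=5, I/O yield, promote→Q0. Q0=[P5] Q1=[P1,P2,P3,P4] Q2=[]
t=15-16: P5@Q0 runs 1, rem=4, I/O yield, promote→Q0. Q0=[P5] Q1=[P1,P2,P3,P4] Q2=[]
t=16-17: P5@Q0 runs 1, rem=3, I/O yield, promote→Q0. Q0=[P5] Q1=[P1,P2,P3,P4] Q2=[]
t=17-18: P5@Q0 runs 1, rem=2, I/O yield, promote→Q0. Q0=[P5] Q1=[P1,P2,P3,P4] Q2=[]
t=18-19: P5@Q0 runs 1, rem=1, I/O yield, promote→Q0. Q0=[P5] Q1=[P1,P2,P3,P4] Q2=[]
t=19-20: P5@Q0 runs 1, rem=0, completes. Q0=[] Q1=[P1,P2,P3,P4] Q2=[]
t=20-25: P1@Q1 runs 5, rem=2, quantum used, demote→Q2. Q0=[] Q1=[P2,P3,P4] Q2=[P1]
t=25-28: P2@Q1 runs 3, rem=3, I/O yield, promote→Q0. Q0=[P2] Q1=[P3,P4] Q2=[P1]
t=28-30: P2@Q0 runs 2, rem=1, quantum used, demote→Q1. Q0=[] Q1=[P3,P4,P2] Q2=[P1]
t=30-33: P3@Q1 runs 3, rem=0, completes. Q0=[] Q1=[P4,P2] Q2=[P1]
t=33-38: P4@Q1 runs 5, rem=6, quantum used, demote→Q2. Q0=[] Q1=[P2] Q2=[P1,P4]
t=38-39: P2@Q1 runs 1, rem=0, completes. Q0=[] Q1=[] Q2=[P1,P4]
t=39-41: P1@Q2 runs 2, rem=0, completes. Q0=[] Q1=[] Q2=[P4]
t=41-47: P4@Q2 runs 6, rem=0, completes. Q0=[] Q1=[] Q2=[]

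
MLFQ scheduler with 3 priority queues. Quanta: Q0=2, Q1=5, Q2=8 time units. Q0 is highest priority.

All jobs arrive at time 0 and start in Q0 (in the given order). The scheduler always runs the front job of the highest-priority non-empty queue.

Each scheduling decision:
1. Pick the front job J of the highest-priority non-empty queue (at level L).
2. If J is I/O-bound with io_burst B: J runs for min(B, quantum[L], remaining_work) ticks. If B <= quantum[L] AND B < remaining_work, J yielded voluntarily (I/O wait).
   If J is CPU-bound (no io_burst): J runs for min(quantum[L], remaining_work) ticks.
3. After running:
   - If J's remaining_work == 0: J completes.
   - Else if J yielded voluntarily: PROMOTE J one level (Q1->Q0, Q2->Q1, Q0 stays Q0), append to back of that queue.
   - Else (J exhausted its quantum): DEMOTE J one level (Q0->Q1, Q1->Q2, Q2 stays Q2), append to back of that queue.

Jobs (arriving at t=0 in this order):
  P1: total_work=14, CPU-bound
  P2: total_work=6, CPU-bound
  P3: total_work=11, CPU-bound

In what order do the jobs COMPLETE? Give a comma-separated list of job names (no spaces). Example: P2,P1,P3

t=0-2: P1@Q0 runs 2, rem=12, quantum used, demote→Q1. Q0=[P2,P3] Q1=[P1] Q2=[]
t=2-4: P2@Q0 runs 2, rem=4, quantum used, demote→Q1. Q0=[P3] Q1=[P1,P2] Q2=[]
t=4-6: P3@Q0 runs 2, rem=9, quantum used, demote→Q1. Q0=[] Q1=[P1,P2,P3] Q2=[]
t=6-11: P1@Q1 runs 5, rem=7, quantum used, demote→Q2. Q0=[] Q1=[P2,P3] Q2=[P1]
t=11-15: P2@Q1 runs 4, rem=0, completes. Q0=[] Q1=[P3] Q2=[P1]
t=15-20: P3@Q1 runs 5, rem=4, quantum used, demote→Q2. Q0=[] Q1=[] Q2=[P1,P3]
t=20-27: P1@Q2 runs 7, rem=0, completes. Q0=[] Q1=[] Q2=[P3]
t=27-31: P3@Q2 runs 4, rem=0, completes. Q0=[] Q1=[] Q2=[]

Answer: P2,P1,P3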